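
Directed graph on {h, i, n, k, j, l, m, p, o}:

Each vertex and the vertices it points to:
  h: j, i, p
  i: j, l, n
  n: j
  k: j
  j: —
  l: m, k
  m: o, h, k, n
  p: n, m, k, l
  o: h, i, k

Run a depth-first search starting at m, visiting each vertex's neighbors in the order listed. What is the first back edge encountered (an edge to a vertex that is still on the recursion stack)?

l→m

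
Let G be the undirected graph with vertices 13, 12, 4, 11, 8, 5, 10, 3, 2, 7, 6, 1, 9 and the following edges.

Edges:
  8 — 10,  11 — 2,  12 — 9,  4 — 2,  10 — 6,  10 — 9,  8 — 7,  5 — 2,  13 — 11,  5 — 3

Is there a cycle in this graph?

DFS, tracking each vertex's parent; an edge to a visited non-parent vertex closes a cycle.
Start from 11:
visit 11 (parent –)
  visit 13 (parent 11)
    13–11: parent, skip
  visit 2 (parent 11)
    2–11: parent, skip
    visit 4 (parent 2)
      4–2: parent, skip
    visit 5 (parent 2)
      5–2: parent, skip
      visit 3 (parent 5)
        3–5: parent, skip
visit 12 (parent –)
  visit 9 (parent 12)
    9–12: parent, skip
    visit 10 (parent 9)
      visit 6 (parent 10)
        6–10: parent, skip
      visit 8 (parent 10)
        8–10: parent, skip
        visit 7 (parent 8)
          7–8: parent, skip
      10–9: parent, skip
visit 1 (parent –)
No non-parent visited neighbor found — the graph is a forest.

No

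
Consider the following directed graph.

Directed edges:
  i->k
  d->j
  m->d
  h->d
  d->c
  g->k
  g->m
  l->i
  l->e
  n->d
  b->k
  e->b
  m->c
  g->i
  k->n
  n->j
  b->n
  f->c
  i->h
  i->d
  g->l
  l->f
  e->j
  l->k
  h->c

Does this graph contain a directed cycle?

DFS with white/gray/black marking, starting from g:
g gray
  k gray
    n gray
      j gray
      j black
      d gray
        d→j: j black — skip
        c gray
        c black
      d black
    n black
  k black
  m gray
    m→c: c black — skip
    m→d: d black — skip
  m black
  l gray
    f gray
      f→c: c black — skip
    f black
    e gray
      b gray
        b→k: k black — skip
        b→n: n black — skip
      b black
      e→j: j black — skip
    e black
    l→k: k black — skip
    i gray
      h gray
        h→c: c black — skip
        h→d: d black — skip
      h black
      i→k: k black — skip
      i→d: d black — skip
    i black
  l black
  g→i: i black — skip
g black
Every edge goes to a white or black vertex — no back edge, so the graph is acyclic.

No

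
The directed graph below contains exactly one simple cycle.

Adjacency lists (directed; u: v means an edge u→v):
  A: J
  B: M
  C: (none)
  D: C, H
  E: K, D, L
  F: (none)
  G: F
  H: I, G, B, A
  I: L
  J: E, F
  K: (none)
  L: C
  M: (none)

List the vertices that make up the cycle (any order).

A, D, E, H, J

DFS with gray/black marking from H:
H gray
  I gray
    L gray
      C gray
      C black
    L black
  I black
  G gray
    F gray
    F black
  G black
  B gray
    M gray
    M black
  B black
  A gray
    J gray
      E gray
        K gray
        K black
        D gray
          D→C: C black — skip
          D→H: H is gray → back edge
Back edge closes the cycle H → A → J → E → D → H; its vertices are {A, D, E, H, J}.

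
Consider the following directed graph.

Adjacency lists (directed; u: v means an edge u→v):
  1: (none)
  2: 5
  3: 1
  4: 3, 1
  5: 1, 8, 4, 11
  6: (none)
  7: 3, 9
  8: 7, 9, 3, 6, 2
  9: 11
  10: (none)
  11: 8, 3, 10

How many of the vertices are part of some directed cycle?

6

A vertex is on a directed cycle iff it belongs to a strongly connected component of size ≥ 2 (or has a self-loop).
The vertices on cycles are {2, 5, 7, 8, 9, 11} — 6 in total.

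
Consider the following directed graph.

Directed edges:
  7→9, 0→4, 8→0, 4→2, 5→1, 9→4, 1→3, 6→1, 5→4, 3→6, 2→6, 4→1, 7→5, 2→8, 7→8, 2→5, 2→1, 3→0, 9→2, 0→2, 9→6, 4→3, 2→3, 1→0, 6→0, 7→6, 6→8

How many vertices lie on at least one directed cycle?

A vertex is on a directed cycle iff it belongs to a strongly connected component of size ≥ 2 (or has a self-loop).
The vertices on cycles are {0, 1, 2, 3, 4, 5, 6, 8} — 8 in total.

8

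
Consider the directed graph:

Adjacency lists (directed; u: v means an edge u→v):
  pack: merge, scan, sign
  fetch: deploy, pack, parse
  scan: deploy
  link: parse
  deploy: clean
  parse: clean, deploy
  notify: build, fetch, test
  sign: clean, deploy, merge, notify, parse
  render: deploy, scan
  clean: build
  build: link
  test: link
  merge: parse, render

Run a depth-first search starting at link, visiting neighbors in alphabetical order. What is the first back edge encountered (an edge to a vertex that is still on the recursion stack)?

DFS from link (visiting neighbors in alphabetical order); mark gray on enter, black on exit:
link gray
  parse gray
    clean gray
      build gray
        build→link: link is gray → back edge
First back edge: build → link.

build->link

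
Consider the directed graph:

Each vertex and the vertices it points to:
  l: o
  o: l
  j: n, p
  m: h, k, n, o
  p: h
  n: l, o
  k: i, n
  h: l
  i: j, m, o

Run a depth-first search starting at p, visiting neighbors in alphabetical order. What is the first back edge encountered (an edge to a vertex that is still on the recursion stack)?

o→l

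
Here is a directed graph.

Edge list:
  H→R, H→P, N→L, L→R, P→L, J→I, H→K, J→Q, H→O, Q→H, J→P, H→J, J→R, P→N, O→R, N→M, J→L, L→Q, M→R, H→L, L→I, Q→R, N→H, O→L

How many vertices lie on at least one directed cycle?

A vertex is on a directed cycle iff it belongs to a strongly connected component of size ≥ 2 (or has a self-loop).
The vertices on cycles are {H, J, L, N, O, P, Q} — 7 in total.

7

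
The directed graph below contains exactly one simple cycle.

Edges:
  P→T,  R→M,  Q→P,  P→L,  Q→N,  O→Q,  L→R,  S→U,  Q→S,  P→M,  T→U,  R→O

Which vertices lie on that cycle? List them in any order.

L, O, P, Q, R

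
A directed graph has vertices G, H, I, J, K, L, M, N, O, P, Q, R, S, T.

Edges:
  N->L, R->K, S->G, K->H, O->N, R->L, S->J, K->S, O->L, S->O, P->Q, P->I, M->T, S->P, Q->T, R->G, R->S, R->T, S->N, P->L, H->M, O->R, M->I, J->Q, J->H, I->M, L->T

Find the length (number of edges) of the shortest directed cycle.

2

For each vertex v, BFS finds the shortest path from v back to v.
The shortest such closed walk is I → M → I, length 2.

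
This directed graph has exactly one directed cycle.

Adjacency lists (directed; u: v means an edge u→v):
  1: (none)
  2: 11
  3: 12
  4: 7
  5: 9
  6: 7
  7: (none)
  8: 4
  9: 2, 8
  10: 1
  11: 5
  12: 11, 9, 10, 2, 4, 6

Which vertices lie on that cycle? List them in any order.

2, 5, 9, 11

DFS with gray/black marking from 9:
9 gray
  2 gray
    11 gray
      5 gray
        5→9: 9 is gray → back edge
Back edge closes the cycle 9 → 2 → 11 → 5 → 9; its vertices are {2, 5, 9, 11}.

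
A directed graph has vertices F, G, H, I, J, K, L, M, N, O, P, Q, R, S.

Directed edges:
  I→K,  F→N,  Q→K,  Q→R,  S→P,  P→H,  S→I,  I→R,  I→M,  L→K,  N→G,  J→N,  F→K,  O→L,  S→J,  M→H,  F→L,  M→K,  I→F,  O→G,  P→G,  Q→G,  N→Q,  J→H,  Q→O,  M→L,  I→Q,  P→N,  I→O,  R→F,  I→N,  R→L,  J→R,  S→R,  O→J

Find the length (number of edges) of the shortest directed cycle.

4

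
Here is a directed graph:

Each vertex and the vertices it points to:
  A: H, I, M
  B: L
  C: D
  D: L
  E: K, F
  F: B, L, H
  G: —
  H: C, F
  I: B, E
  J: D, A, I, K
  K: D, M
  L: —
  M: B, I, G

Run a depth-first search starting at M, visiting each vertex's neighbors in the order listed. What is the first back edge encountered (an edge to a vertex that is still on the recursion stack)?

K→M

DFS from M (visiting each vertex's neighbors in the order listed); mark gray on enter, black on exit:
M gray
  B gray
    L gray
    L black
  B black
  I gray
    I→B: B black — skip
    E gray
      K gray
        D gray
          D→L: L black — skip
        D black
        K→M: M is gray → back edge
First back edge: K → M.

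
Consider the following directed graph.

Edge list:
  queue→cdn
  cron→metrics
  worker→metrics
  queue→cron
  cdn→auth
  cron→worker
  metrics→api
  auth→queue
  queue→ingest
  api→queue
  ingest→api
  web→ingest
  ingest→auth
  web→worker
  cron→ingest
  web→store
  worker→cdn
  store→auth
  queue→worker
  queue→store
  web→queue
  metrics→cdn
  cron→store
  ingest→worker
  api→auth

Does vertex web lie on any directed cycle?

No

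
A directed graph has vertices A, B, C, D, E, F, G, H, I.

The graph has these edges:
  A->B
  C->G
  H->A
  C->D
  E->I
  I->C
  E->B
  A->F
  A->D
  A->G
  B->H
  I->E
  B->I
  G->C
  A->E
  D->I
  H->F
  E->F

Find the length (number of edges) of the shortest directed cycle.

For each vertex v, BFS finds the shortest path from v back to v.
The shortest such closed walk is E → I → E, length 2.

2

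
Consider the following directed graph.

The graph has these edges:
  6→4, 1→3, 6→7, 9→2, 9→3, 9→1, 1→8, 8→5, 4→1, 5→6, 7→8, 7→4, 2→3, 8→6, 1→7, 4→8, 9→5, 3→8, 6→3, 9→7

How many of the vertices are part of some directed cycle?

A vertex is on a directed cycle iff it belongs to a strongly connected component of size ≥ 2 (or has a self-loop).
The vertices on cycles are {1, 3, 4, 5, 6, 7, 8} — 7 in total.

7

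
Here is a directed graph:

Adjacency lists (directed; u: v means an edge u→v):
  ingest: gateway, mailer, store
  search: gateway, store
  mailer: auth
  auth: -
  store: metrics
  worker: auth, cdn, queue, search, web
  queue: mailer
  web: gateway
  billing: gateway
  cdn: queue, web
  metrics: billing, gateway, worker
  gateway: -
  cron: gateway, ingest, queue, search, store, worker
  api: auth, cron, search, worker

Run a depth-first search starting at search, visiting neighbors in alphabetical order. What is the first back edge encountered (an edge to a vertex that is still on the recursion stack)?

DFS from search (visiting neighbors in alphabetical order); mark gray on enter, black on exit:
search gray
  gateway gray
  gateway black
  store gray
    metrics gray
      billing gray
        billing→gateway: gateway black — skip
      billing black
      metrics→gateway: gateway black — skip
      worker gray
        auth gray
        auth black
        cdn gray
          queue gray
            mailer gray
              mailer→auth: auth black — skip
            mailer black
          queue black
          web gray
            web→gateway: gateway black — skip
          web black
        cdn black
        worker→queue: queue black — skip
        worker→search: search is gray → back edge
First back edge: worker → search.

worker->search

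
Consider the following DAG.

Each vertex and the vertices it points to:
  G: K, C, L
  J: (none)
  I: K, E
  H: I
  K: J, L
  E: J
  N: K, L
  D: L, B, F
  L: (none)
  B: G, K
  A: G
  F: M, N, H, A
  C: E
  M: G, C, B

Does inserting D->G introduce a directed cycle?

No

Adding D→G creates a cycle iff G can already reach D.
Explore from G: no path reaches D. The graph stays acyclic.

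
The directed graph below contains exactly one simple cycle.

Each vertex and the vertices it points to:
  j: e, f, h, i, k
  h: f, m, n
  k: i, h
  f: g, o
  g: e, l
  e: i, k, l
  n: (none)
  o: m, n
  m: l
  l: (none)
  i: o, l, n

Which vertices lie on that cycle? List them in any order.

DFS with gray/black marking from e:
e gray
  i gray
    o gray
      m gray
        l gray
        l black
      m black
      n gray
      n black
    o black
    i→l: l black — skip
    i→n: n black — skip
  i black
  k gray
    k→i: i black — skip
    h gray
      f gray
        g gray
          g→e: e is gray → back edge
Back edge closes the cycle e → k → h → f → g → e; its vertices are {e, f, g, h, k}.

e, f, g, h, k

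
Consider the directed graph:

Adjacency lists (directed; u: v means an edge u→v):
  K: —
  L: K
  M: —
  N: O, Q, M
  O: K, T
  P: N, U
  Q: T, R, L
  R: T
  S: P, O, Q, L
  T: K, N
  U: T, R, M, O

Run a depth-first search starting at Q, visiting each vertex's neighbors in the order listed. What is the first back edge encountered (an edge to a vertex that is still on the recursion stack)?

O→T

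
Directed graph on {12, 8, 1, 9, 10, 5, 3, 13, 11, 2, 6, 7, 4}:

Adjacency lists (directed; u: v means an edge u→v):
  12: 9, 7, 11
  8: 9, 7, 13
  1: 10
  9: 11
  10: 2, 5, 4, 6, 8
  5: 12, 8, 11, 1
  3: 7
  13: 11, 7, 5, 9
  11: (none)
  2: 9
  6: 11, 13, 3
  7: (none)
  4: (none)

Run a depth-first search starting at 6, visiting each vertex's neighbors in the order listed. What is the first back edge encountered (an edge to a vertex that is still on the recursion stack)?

DFS from 6 (visiting each vertex's neighbors in the order listed); mark gray on enter, black on exit:
6 gray
  11 gray
  11 black
  13 gray
    13→11: 11 black — skip
    7 gray
    7 black
    5 gray
      12 gray
        9 gray
          9→11: 11 black — skip
        9 black
        12→7: 7 black — skip
        12→11: 11 black — skip
      12 black
      8 gray
        8→9: 9 black — skip
        8→7: 7 black — skip
        8→13: 13 is gray → back edge
First back edge: 8 → 13.

8->13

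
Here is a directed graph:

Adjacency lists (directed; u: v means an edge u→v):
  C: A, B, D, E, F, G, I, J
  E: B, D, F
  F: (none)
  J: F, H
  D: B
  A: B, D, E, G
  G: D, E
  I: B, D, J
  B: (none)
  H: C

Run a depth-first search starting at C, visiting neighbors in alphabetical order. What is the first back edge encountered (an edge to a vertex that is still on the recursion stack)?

DFS from C (visiting neighbors in alphabetical order); mark gray on enter, black on exit:
C gray
  A gray
    B gray
    B black
    D gray
      D→B: B black — skip
    D black
    E gray
      E→B: B black — skip
      E→D: D black — skip
      F gray
      F black
    E black
    G gray
      G→D: D black — skip
      G→E: E black — skip
    G black
  A black
  C→B: B black — skip
  C→D: D black — skip
  C→E: E black — skip
  C→F: F black — skip
  C→G: G black — skip
  I gray
    I→B: B black — skip
    I→D: D black — skip
    J gray
      J→F: F black — skip
      H gray
        H→C: C is gray → back edge
First back edge: H → C.

H→C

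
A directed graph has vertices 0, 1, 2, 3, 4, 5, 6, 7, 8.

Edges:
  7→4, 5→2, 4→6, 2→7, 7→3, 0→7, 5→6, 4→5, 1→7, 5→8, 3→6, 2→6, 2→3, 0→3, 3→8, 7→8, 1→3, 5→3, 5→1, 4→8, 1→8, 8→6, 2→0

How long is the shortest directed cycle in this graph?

4

For each vertex v, BFS finds the shortest path from v back to v.
The shortest such closed walk is 5 → 2 → 7 → 4 → 5, length 4.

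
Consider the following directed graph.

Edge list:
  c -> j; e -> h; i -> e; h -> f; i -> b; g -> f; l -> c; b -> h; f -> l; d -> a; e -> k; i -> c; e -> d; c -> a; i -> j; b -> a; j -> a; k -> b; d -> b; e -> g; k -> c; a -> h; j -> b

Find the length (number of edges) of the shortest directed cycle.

5

For each vertex v, BFS finds the shortest path from v back to v.
The shortest such closed walk is f → l → c → a → h → f, length 5.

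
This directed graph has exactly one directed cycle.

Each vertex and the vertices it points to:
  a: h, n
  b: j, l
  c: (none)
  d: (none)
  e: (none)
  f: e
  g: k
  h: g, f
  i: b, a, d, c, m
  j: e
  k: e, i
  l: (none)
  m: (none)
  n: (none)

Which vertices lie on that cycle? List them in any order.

a, g, h, i, k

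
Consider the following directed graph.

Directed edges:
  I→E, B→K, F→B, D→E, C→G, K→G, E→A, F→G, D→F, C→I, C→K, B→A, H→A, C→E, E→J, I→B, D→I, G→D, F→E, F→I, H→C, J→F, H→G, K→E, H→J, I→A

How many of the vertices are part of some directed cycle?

A vertex is on a directed cycle iff it belongs to a strongly connected component of size ≥ 2 (or has a self-loop).
The vertices on cycles are {B, D, E, F, G, I, J, K} — 8 in total.

8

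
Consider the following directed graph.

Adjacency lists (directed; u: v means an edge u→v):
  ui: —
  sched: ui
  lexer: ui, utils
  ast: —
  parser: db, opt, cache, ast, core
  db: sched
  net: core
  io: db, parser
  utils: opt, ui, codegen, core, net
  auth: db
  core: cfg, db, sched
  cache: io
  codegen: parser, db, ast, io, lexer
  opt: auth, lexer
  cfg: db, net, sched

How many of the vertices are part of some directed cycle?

A vertex is on a directed cycle iff it belongs to a strongly connected component of size ≥ 2 (or has a self-loop).
The vertices on cycles are {io, cfg, net, opt, core, cache, lexer, utils, parser, codegen} — 10 in total.

10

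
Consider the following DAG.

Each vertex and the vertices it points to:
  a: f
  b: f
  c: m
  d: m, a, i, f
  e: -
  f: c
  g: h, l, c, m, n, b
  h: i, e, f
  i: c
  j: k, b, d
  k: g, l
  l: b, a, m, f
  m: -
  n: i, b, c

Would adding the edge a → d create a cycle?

Yes

Adding a→d creates a cycle iff d can already reach a.
Path from d: d → a.
So d → … → a → d is a cycle.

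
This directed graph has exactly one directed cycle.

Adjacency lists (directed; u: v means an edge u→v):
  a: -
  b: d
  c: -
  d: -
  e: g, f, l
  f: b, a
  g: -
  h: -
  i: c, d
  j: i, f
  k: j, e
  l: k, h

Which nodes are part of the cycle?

e, k, l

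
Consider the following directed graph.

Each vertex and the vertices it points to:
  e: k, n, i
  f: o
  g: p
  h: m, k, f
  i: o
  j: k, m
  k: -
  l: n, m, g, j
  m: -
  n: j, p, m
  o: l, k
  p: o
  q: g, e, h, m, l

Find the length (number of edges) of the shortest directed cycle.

For each vertex v, BFS finds the shortest path from v back to v.
The shortest such closed walk is g → p → o → l → g, length 4.

4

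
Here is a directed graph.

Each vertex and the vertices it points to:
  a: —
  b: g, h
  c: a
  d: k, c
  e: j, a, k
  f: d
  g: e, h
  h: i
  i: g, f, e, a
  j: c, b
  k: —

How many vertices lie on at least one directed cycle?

A vertex is on a directed cycle iff it belongs to a strongly connected component of size ≥ 2 (or has a self-loop).
The vertices on cycles are {b, e, g, h, i, j} — 6 in total.

6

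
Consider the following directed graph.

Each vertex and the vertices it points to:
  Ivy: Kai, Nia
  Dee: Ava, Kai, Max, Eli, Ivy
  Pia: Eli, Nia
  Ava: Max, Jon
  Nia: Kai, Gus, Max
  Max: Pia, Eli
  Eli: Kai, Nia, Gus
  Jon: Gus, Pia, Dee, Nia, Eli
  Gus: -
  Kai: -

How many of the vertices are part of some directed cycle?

7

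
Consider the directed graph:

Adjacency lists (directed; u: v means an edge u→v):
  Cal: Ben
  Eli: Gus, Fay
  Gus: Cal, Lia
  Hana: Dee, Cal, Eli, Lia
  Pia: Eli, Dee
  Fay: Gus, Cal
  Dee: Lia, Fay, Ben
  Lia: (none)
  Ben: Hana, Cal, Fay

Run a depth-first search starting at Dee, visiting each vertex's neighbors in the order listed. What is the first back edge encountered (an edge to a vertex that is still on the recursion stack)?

DFS from Dee (visiting each vertex's neighbors in the order listed); mark gray on enter, black on exit:
Dee gray
  Lia gray
  Lia black
  Fay gray
    Gus gray
      Cal gray
        Ben gray
          Hana gray
            Hana→Dee: Dee is gray → back edge
First back edge: Hana → Dee.

Hana→Dee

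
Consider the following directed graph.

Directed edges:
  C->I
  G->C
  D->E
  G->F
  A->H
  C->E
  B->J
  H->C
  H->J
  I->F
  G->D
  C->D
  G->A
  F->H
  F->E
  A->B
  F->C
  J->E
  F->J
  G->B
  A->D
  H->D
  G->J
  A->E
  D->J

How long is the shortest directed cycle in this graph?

For each vertex v, BFS finds the shortest path from v back to v.
The shortest such closed walk is F → C → I → F, length 3.

3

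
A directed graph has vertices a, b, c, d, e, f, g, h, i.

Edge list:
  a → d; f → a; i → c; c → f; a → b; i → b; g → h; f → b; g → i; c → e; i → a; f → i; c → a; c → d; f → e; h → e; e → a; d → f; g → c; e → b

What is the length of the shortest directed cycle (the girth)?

3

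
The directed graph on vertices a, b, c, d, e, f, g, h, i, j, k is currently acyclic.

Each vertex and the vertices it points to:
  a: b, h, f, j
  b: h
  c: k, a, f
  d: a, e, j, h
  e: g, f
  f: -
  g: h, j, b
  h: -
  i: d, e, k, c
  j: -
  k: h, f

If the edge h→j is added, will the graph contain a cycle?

No

Adding h→j creates a cycle iff j can already reach h.
Explore from j: no path reaches h. The graph stays acyclic.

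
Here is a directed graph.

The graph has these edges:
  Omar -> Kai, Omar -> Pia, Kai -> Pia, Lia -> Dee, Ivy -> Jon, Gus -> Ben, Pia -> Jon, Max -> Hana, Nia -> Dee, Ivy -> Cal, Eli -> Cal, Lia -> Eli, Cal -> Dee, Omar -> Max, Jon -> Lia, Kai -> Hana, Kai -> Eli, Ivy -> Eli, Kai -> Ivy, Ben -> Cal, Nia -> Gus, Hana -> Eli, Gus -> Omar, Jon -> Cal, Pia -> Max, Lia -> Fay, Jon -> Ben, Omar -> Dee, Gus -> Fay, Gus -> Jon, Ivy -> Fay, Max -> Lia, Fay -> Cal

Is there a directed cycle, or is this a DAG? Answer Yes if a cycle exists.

No

DFS with white/gray/black marking, starting from Eli:
Eli gray
  Cal gray
    Dee gray
    Dee black
  Cal black
Eli black
Jon gray
  Jon→Cal: Cal black — skip
  Ben gray
    Ben→Cal: Cal black — skip
  Ben black
  Lia gray
    Lia→Dee: Dee black — skip
    Fay gray
      Fay→Cal: Cal black — skip
    Fay black
    Lia→Eli: Eli black — skip
  Lia black
Jon black
Nia gray
  Gus gray
    Omar gray
      Max gray
        Hana gray
          Hana→Eli: Eli black — skip
        Hana black
        Max→Lia: Lia black — skip
      Max black
      Pia gray
        Pia→Max: Max black — skip
        Pia→Jon: Jon black — skip
      Pia black
      Kai gray
        Kai→Pia: Pia black — skip
        Ivy gray
          Ivy→Eli: Eli black — skip
          Ivy→Fay: Fay black — skip
          Ivy→Jon: Jon black — skip
          Ivy→Cal: Cal black — skip
        Ivy black
        Kai→Hana: Hana black — skip
        Kai→Eli: Eli black — skip
      Kai black
      Omar→Dee: Dee black — skip
    Omar black
    Gus→Fay: Fay black — skip
    Gus→Ben: Ben black — skip
    Gus→Jon: Jon black — skip
  Gus black
  Nia→Dee: Dee black — skip
Nia black
Every edge goes to a white or black vertex — no back edge, so the graph is acyclic.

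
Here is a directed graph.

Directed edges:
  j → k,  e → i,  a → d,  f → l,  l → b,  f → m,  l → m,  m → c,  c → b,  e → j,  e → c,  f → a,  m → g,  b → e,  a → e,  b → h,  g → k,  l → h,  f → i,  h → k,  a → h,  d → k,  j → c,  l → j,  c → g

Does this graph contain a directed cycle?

DFS with white/gray/black marking, starting from e:
e gray
  j gray
    c gray
      g gray
        k gray
        k black
      g black
      b gray
        h gray
          h→k: k black — skip
        h black
        b→e: e is gray → back edge
Back edge found, so a cycle exists: e → j → c → b → e.

Yes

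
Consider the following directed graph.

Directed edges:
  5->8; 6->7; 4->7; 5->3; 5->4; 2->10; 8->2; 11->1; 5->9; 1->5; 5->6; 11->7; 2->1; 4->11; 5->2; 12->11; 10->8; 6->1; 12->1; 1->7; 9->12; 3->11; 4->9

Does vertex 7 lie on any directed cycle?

7 lies on a cycle iff there is a path from 7 back to itself.
Exploring from 7, it never reaches itself; equivalently, its strongly connected component is a singleton.

No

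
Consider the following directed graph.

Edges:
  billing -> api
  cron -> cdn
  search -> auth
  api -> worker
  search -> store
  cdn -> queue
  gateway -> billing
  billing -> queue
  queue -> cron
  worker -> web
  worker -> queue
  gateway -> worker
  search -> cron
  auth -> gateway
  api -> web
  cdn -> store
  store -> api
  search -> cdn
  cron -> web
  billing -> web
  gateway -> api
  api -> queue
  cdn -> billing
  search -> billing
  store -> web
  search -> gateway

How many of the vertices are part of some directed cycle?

A vertex is on a directed cycle iff it belongs to a strongly connected component of size ≥ 2 (or has a self-loop).
The vertices on cycles are {api, cdn, cron, queue, store, worker, billing} — 7 in total.

7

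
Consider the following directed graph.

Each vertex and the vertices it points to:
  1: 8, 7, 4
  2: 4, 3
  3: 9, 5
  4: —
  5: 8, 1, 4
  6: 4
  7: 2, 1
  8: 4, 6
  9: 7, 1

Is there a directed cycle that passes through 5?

5 is on a cycle iff 5 can reach itself via ≥1 edge.
5 → 1 → 7 → 2 → 3 → 5 — yes.

Yes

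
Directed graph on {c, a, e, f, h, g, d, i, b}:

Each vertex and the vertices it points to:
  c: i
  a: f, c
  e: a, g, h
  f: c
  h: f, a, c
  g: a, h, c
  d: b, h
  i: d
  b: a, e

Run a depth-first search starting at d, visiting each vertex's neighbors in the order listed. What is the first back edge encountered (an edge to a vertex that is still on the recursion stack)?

i→d

DFS from d (visiting each vertex's neighbors in the order listed); mark gray on enter, black on exit:
d gray
  b gray
    a gray
      f gray
        c gray
          i gray
            i→d: d is gray → back edge
First back edge: i → d.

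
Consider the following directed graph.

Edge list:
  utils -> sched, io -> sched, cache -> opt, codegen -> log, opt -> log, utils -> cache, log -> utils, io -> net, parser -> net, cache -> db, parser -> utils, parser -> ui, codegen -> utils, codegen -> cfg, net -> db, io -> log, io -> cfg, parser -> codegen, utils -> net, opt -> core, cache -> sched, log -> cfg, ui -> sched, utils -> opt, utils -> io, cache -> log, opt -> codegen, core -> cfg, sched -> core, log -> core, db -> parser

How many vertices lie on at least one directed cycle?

A vertex is on a directed cycle iff it belongs to a strongly connected component of size ≥ 2 (or has a self-loop).
The vertices on cycles are {db, io, log, net, opt, cache, utils, parser, codegen} — 9 in total.

9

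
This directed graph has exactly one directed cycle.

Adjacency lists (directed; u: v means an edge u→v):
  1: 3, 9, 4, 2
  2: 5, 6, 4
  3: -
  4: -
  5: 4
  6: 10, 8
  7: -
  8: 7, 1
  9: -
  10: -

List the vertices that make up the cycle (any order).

DFS with gray/black marking from 2:
2 gray
  5 gray
    4 gray
    4 black
  5 black
  6 gray
    10 gray
    10 black
    8 gray
      7 gray
      7 black
      1 gray
        3 gray
        3 black
        9 gray
        9 black
        1→4: 4 black — skip
        1→2: 2 is gray → back edge
Back edge closes the cycle 2 → 6 → 8 → 1 → 2; its vertices are {1, 2, 6, 8}.

1, 2, 6, 8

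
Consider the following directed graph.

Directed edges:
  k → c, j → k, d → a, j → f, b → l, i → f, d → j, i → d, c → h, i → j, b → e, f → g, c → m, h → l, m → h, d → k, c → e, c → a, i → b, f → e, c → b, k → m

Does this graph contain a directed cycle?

DFS with white/gray/black marking, starting from k:
k gray
  m gray
    h gray
      l gray
      l black
    h black
  m black
  c gray
    c→m: m black — skip
    a gray
    a black
    c→h: h black — skip
    e gray
    e black
    b gray
      b→l: l black — skip
      b→e: e black — skip
    b black
  c black
k black
d gray
  d→a: a black — skip
  d→k: k black — skip
  j gray
    f gray
      f→e: e black — skip
      g gray
      g black
    f black
    j→k: k black — skip
  j black
d black
i gray
  i→b: b black — skip
  i→f: f black — skip
  i→d: d black — skip
  i→j: j black — skip
i black
Every edge goes to a white or black vertex — no back edge, so the graph is acyclic.

No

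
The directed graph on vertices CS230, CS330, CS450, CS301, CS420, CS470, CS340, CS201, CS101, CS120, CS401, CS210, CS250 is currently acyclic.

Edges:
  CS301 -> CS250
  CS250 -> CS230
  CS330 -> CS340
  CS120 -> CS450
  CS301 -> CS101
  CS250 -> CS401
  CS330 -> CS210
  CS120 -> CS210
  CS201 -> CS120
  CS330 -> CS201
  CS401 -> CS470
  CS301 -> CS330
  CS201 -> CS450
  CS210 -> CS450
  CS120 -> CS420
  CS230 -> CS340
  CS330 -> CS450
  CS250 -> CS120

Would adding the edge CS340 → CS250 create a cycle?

Adding CS340→CS250 creates a cycle iff CS250 can already reach CS340.
Path from CS250: CS250 → CS230 → CS340.
So CS250 → … → CS340 → CS250 is a cycle.

Yes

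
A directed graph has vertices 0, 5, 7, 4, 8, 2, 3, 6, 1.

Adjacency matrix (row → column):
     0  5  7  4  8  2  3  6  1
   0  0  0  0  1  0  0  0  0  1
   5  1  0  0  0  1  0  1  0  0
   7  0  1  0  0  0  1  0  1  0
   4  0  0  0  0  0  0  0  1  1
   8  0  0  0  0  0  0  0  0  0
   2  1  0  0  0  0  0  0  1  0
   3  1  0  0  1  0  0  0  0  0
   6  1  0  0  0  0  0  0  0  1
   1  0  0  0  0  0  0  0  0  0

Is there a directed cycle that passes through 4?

Yes

4 is on a cycle iff 4 can reach itself via ≥1 edge.
4 → 6 → 0 → 4 — yes.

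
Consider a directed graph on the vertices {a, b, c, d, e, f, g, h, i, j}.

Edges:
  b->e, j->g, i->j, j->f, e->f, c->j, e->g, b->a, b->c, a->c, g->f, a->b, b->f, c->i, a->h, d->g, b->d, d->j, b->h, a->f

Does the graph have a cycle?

DFS with white/gray/black marking, starting from g:
g gray
  f gray
  f black
g black
a gray
  b gray
    b→f: f black — skip
    h gray
    h black
    c gray
      i gray
        j gray
          j→f: f black — skip
          j→g: g black — skip
        j black
      i black
      c→j: j black — skip
    c black
    d gray
      d→g: g black — skip
      d→j: j black — skip
    d black
    e gray
      e→f: f black — skip
      e→g: g black — skip
    e black
    b→a: a is gray → back edge
Back edge found, so a cycle exists: a → b → a.

Yes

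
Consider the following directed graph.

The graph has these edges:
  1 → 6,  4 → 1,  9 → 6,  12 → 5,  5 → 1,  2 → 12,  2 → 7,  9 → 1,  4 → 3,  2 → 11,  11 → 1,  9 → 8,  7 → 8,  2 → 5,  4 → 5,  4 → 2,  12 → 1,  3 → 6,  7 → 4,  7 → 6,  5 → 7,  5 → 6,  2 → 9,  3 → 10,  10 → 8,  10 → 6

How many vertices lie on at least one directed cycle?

5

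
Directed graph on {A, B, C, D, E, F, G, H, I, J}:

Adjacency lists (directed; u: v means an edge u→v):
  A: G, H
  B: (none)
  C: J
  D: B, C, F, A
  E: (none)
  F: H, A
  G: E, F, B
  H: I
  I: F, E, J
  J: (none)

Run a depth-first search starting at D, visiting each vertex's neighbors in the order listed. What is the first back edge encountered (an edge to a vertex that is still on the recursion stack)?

I->F

DFS from D (visiting each vertex's neighbors in the order listed); mark gray on enter, black on exit:
D gray
  B gray
  B black
  C gray
    J gray
    J black
  C black
  F gray
    H gray
      I gray
        I→F: F is gray → back edge
First back edge: I → F.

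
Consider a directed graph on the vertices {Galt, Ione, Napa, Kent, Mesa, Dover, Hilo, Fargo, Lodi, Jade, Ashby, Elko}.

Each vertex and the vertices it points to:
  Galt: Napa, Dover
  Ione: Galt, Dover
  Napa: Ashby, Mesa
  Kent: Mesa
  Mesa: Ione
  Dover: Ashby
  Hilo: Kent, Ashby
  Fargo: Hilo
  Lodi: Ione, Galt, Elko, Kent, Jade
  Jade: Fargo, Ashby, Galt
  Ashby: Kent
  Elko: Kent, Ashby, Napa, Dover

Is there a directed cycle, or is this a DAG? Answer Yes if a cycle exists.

Yes

DFS with white/gray/black marking, starting from Jade:
Jade gray
  Fargo gray
    Hilo gray
      Kent gray
        Mesa gray
          Ione gray
            Galt gray
              Napa gray
                Ashby gray
                  Ashby→Kent: Kent is gray → back edge
Back edge found, so a cycle exists: Kent → Mesa → Ione → Galt → Napa → Ashby → Kent.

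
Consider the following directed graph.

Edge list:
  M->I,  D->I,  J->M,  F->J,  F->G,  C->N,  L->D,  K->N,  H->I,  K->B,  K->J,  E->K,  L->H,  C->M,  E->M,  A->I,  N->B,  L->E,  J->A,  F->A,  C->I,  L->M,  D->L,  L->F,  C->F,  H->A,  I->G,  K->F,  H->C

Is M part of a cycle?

No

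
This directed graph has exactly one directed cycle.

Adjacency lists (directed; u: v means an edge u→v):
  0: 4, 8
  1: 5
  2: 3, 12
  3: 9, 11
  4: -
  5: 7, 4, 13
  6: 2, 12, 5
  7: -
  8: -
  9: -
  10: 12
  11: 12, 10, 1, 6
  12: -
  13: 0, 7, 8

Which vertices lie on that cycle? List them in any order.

2, 3, 6, 11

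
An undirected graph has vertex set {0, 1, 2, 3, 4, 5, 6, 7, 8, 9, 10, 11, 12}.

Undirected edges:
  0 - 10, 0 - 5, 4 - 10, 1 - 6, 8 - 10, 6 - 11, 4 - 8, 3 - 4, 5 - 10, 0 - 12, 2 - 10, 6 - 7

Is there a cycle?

DFS, tracking each vertex's parent; an edge to a visited non-parent vertex closes a cycle.
Start from 10:
visit 10 (parent –)
  visit 8 (parent 10)
    8–10: parent, skip
    visit 4 (parent 8)
      4–10: 10 visited and ≠ parent → cycle
Cycle: 10 – 8 – 4 – 10.

Yes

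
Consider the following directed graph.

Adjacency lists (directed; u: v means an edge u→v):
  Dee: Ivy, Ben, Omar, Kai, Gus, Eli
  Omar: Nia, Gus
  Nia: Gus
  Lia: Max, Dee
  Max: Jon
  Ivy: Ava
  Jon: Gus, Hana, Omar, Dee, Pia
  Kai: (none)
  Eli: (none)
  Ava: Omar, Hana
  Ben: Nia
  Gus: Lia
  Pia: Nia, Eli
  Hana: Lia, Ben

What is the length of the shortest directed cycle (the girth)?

3

For each vertex v, BFS finds the shortest path from v back to v.
The shortest such closed walk is Lia → Dee → Gus → Lia, length 3.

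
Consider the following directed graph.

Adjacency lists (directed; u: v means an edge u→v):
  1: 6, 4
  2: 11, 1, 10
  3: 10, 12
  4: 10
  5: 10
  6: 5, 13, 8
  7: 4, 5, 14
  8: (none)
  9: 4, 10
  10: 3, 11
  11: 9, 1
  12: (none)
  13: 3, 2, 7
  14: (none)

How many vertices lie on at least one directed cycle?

A vertex is on a directed cycle iff it belongs to a strongly connected component of size ≥ 2 (or has a self-loop).
The vertices on cycles are {1, 2, 3, 4, 5, 6, 7, 9, 10, 11, 13} — 11 in total.

11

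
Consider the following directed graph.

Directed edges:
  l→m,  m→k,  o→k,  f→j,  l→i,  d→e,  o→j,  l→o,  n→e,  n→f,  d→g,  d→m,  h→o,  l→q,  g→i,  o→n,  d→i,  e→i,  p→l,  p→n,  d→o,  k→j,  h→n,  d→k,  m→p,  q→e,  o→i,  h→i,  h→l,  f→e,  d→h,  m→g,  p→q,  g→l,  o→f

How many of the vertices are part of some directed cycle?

4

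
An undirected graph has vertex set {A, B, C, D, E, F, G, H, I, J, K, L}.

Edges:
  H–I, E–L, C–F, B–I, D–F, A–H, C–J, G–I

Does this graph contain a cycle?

No

DFS, tracking each vertex's parent; an edge to a visited non-parent vertex closes a cycle.
Start from F:
visit F (parent –)
  visit D (parent F)
    D–F: parent, skip
  visit C (parent F)
    visit J (parent C)
      J–C: parent, skip
    C–F: parent, skip
visit A (parent –)
  visit H (parent A)
    H–A: parent, skip
    visit I (parent H)
      I–H: parent, skip
      visit B (parent I)
        B–I: parent, skip
      visit G (parent I)
        G–I: parent, skip
visit E (parent –)
  visit L (parent E)
    L–E: parent, skip
visit K (parent –)
No non-parent visited neighbor found — the graph is a forest.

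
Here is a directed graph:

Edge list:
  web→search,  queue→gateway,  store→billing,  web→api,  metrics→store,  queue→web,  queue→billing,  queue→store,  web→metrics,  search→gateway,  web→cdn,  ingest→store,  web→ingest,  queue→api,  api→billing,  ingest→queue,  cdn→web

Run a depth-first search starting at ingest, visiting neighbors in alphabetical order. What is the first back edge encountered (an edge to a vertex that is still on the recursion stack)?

DFS from ingest (visiting neighbors in alphabetical order); mark gray on enter, black on exit:
ingest gray
  queue gray
    api gray
      billing gray
      billing black
    api black
    queue→billing: billing black — skip
    gateway gray
    gateway black
    store gray
      store→billing: billing black — skip
    store black
    web gray
      web→api: api black — skip
      cdn gray
        cdn→web: web is gray → back edge
First back edge: cdn → web.

cdn→web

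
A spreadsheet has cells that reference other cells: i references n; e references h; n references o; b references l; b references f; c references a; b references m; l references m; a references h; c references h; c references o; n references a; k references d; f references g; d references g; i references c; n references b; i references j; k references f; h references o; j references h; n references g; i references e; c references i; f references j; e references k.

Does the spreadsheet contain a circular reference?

Yes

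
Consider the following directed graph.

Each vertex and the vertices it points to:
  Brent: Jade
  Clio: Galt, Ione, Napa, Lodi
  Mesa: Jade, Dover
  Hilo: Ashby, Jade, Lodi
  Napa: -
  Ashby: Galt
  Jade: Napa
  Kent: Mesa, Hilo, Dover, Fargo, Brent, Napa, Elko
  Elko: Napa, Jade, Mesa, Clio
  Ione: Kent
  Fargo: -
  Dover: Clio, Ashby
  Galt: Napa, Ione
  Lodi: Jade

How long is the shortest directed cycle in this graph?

For each vertex v, BFS finds the shortest path from v back to v.
The shortest such closed walk is Kent → Dover → Clio → Ione → Kent, length 4.

4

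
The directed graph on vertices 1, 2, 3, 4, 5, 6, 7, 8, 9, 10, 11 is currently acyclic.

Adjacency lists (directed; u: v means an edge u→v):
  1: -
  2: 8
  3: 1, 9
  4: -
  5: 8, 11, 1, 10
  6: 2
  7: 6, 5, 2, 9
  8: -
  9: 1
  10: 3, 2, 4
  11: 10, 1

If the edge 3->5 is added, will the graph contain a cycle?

Yes

Adding 3→5 creates a cycle iff 5 can already reach 3.
Path from 5: 5 → 10 → 3.
So 5 → … → 3 → 5 is a cycle.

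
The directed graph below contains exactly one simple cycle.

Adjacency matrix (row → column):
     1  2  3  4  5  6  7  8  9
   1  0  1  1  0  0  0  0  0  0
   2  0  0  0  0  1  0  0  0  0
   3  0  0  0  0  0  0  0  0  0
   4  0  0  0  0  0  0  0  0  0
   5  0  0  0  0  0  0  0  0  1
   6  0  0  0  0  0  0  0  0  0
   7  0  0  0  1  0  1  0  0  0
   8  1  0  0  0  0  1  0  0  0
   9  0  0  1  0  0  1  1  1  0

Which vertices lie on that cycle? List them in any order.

DFS with gray/black marking from 5:
5 gray
  9 gray
    6 gray
    6 black
    3 gray
    3 black
    8 gray
      8→6: 6 black — skip
      1 gray
        2 gray
          2→5: 5 is gray → back edge
Back edge closes the cycle 5 → 9 → 8 → 1 → 2 → 5; its vertices are {1, 2, 5, 8, 9}.

1, 2, 5, 8, 9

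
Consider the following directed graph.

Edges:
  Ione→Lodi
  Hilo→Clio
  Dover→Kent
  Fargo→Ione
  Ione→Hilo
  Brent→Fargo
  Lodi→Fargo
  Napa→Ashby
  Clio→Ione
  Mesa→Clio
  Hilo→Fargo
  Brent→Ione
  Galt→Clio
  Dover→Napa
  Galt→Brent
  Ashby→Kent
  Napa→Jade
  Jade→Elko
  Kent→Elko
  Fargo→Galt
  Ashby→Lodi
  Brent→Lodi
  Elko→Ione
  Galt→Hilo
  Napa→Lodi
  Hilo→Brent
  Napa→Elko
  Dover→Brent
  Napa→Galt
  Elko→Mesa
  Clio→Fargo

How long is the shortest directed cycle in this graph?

3

For each vertex v, BFS finds the shortest path from v back to v.
The shortest such closed walk is Galt → Clio → Fargo → Galt, length 3.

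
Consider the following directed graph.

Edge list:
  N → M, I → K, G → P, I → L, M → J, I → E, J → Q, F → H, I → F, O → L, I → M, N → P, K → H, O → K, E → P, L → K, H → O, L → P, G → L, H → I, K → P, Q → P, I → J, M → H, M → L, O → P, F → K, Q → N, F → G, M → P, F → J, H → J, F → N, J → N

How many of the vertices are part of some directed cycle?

A vertex is on a directed cycle iff it belongs to a strongly connected component of size ≥ 2 (or has a self-loop).
The vertices on cycles are {F, G, H, I, J, K, L, M, N, O, Q} — 11 in total.

11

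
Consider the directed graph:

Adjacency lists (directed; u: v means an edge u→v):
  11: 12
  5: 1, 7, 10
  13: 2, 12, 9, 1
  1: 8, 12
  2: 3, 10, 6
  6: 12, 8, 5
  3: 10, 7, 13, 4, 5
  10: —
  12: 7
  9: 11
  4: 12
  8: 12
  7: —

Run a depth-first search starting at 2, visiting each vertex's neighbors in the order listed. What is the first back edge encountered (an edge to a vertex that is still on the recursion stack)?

13→2

DFS from 2 (visiting each vertex's neighbors in the order listed); mark gray on enter, black on exit:
2 gray
  3 gray
    10 gray
    10 black
    7 gray
    7 black
    13 gray
      13→2: 2 is gray → back edge
First back edge: 13 → 2.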